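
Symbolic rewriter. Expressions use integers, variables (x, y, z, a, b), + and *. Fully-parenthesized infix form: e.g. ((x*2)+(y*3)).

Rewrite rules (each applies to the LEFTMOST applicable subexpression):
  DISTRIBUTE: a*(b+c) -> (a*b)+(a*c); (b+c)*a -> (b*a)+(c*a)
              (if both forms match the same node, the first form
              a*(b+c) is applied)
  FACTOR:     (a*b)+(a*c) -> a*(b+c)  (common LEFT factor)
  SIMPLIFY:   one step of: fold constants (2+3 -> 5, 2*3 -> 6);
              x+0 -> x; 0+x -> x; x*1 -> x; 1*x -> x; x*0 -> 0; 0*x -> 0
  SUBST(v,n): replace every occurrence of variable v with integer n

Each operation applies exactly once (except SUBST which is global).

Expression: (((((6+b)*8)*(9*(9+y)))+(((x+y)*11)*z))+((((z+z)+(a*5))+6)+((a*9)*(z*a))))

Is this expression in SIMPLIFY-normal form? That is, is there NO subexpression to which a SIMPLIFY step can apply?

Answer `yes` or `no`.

Answer: yes

Derivation:
Expression: (((((6+b)*8)*(9*(9+y)))+(((x+y)*11)*z))+((((z+z)+(a*5))+6)+((a*9)*(z*a))))
Scanning for simplifiable subexpressions (pre-order)...
  at root: (((((6+b)*8)*(9*(9+y)))+(((x+y)*11)*z))+((((z+z)+(a*5))+6)+((a*9)*(z*a)))) (not simplifiable)
  at L: ((((6+b)*8)*(9*(9+y)))+(((x+y)*11)*z)) (not simplifiable)
  at LL: (((6+b)*8)*(9*(9+y))) (not simplifiable)
  at LLL: ((6+b)*8) (not simplifiable)
  at LLLL: (6+b) (not simplifiable)
  at LLR: (9*(9+y)) (not simplifiable)
  at LLRR: (9+y) (not simplifiable)
  at LR: (((x+y)*11)*z) (not simplifiable)
  at LRL: ((x+y)*11) (not simplifiable)
  at LRLL: (x+y) (not simplifiable)
  at R: ((((z+z)+(a*5))+6)+((a*9)*(z*a))) (not simplifiable)
  at RL: (((z+z)+(a*5))+6) (not simplifiable)
  at RLL: ((z+z)+(a*5)) (not simplifiable)
  at RLLL: (z+z) (not simplifiable)
  at RLLR: (a*5) (not simplifiable)
  at RR: ((a*9)*(z*a)) (not simplifiable)
  at RRL: (a*9) (not simplifiable)
  at RRR: (z*a) (not simplifiable)
Result: no simplifiable subexpression found -> normal form.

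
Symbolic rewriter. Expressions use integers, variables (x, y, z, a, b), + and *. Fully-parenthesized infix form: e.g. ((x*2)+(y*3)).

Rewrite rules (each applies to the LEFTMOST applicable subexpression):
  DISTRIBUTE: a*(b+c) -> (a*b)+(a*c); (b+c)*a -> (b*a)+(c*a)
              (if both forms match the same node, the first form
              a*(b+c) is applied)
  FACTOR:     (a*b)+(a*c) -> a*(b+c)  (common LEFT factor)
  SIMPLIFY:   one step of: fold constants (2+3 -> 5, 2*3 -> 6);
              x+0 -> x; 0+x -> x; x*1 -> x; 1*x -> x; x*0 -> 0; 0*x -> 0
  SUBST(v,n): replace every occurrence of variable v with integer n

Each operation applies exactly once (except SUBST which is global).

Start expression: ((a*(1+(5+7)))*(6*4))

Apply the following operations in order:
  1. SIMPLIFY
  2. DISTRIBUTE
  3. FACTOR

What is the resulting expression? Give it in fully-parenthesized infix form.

Start: ((a*(1+(5+7)))*(6*4))
Apply SIMPLIFY at LRR (target: (5+7)): ((a*(1+(5+7)))*(6*4)) -> ((a*(1+12))*(6*4))
Apply DISTRIBUTE at L (target: (a*(1+12))): ((a*(1+12))*(6*4)) -> (((a*1)+(a*12))*(6*4))
Apply FACTOR at L (target: ((a*1)+(a*12))): (((a*1)+(a*12))*(6*4)) -> ((a*(1+12))*(6*4))

Answer: ((a*(1+12))*(6*4))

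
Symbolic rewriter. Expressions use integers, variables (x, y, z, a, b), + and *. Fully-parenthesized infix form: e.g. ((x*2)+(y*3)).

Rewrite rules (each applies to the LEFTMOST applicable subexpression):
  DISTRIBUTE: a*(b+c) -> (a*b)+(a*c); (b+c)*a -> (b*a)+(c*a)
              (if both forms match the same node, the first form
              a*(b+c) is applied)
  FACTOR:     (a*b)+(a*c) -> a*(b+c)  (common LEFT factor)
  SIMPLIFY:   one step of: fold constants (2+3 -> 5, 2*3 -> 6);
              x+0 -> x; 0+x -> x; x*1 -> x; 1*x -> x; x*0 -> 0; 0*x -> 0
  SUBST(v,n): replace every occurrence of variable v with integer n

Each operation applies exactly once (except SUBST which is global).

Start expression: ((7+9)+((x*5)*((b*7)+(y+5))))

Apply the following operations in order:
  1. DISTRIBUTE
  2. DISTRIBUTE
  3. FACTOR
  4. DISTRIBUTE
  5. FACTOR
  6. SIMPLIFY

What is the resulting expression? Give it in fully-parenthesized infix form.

Start: ((7+9)+((x*5)*((b*7)+(y+5))))
Apply DISTRIBUTE at R (target: ((x*5)*((b*7)+(y+5)))): ((7+9)+((x*5)*((b*7)+(y+5)))) -> ((7+9)+(((x*5)*(b*7))+((x*5)*(y+5))))
Apply DISTRIBUTE at RR (target: ((x*5)*(y+5))): ((7+9)+(((x*5)*(b*7))+((x*5)*(y+5)))) -> ((7+9)+(((x*5)*(b*7))+(((x*5)*y)+((x*5)*5))))
Apply FACTOR at RR (target: (((x*5)*y)+((x*5)*5))): ((7+9)+(((x*5)*(b*7))+(((x*5)*y)+((x*5)*5)))) -> ((7+9)+(((x*5)*(b*7))+((x*5)*(y+5))))
Apply DISTRIBUTE at RR (target: ((x*5)*(y+5))): ((7+9)+(((x*5)*(b*7))+((x*5)*(y+5)))) -> ((7+9)+(((x*5)*(b*7))+(((x*5)*y)+((x*5)*5))))
Apply FACTOR at RR (target: (((x*5)*y)+((x*5)*5))): ((7+9)+(((x*5)*(b*7))+(((x*5)*y)+((x*5)*5)))) -> ((7+9)+(((x*5)*(b*7))+((x*5)*(y+5))))
Apply SIMPLIFY at L (target: (7+9)): ((7+9)+(((x*5)*(b*7))+((x*5)*(y+5)))) -> (16+(((x*5)*(b*7))+((x*5)*(y+5))))

Answer: (16+(((x*5)*(b*7))+((x*5)*(y+5))))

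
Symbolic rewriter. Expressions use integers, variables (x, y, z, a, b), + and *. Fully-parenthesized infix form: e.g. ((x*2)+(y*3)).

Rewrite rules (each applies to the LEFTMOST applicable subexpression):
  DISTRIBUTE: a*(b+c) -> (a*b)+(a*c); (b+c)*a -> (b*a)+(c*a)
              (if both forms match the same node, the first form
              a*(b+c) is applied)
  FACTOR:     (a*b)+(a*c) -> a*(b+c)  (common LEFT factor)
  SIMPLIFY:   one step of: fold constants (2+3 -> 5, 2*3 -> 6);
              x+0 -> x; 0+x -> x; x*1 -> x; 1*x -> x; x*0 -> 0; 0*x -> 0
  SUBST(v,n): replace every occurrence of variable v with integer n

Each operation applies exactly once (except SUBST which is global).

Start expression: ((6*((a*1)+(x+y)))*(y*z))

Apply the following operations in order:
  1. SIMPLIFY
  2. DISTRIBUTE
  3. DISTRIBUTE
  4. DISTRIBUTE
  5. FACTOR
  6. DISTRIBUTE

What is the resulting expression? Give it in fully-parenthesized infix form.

Start: ((6*((a*1)+(x+y)))*(y*z))
Apply SIMPLIFY at LRL (target: (a*1)): ((6*((a*1)+(x+y)))*(y*z)) -> ((6*(a+(x+y)))*(y*z))
Apply DISTRIBUTE at L (target: (6*(a+(x+y)))): ((6*(a+(x+y)))*(y*z)) -> (((6*a)+(6*(x+y)))*(y*z))
Apply DISTRIBUTE at root (target: (((6*a)+(6*(x+y)))*(y*z))): (((6*a)+(6*(x+y)))*(y*z)) -> (((6*a)*(y*z))+((6*(x+y))*(y*z)))
Apply DISTRIBUTE at RL (target: (6*(x+y))): (((6*a)*(y*z))+((6*(x+y))*(y*z))) -> (((6*a)*(y*z))+(((6*x)+(6*y))*(y*z)))
Apply FACTOR at RL (target: ((6*x)+(6*y))): (((6*a)*(y*z))+(((6*x)+(6*y))*(y*z))) -> (((6*a)*(y*z))+((6*(x+y))*(y*z)))
Apply DISTRIBUTE at RL (target: (6*(x+y))): (((6*a)*(y*z))+((6*(x+y))*(y*z))) -> (((6*a)*(y*z))+(((6*x)+(6*y))*(y*z)))

Answer: (((6*a)*(y*z))+(((6*x)+(6*y))*(y*z)))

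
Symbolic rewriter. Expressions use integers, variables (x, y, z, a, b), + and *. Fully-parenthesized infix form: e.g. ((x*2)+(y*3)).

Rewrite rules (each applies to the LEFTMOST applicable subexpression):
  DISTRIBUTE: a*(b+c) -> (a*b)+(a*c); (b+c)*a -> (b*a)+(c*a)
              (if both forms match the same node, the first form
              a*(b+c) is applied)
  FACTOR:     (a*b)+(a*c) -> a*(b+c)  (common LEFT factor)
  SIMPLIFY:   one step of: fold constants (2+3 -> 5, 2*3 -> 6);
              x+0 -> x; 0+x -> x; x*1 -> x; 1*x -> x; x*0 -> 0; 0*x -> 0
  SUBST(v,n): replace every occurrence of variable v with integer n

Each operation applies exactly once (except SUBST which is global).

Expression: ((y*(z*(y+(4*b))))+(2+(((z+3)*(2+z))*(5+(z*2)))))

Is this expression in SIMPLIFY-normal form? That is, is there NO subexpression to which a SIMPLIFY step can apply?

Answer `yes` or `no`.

Answer: yes

Derivation:
Expression: ((y*(z*(y+(4*b))))+(2+(((z+3)*(2+z))*(5+(z*2)))))
Scanning for simplifiable subexpressions (pre-order)...
  at root: ((y*(z*(y+(4*b))))+(2+(((z+3)*(2+z))*(5+(z*2))))) (not simplifiable)
  at L: (y*(z*(y+(4*b)))) (not simplifiable)
  at LR: (z*(y+(4*b))) (not simplifiable)
  at LRR: (y+(4*b)) (not simplifiable)
  at LRRR: (4*b) (not simplifiable)
  at R: (2+(((z+3)*(2+z))*(5+(z*2)))) (not simplifiable)
  at RR: (((z+3)*(2+z))*(5+(z*2))) (not simplifiable)
  at RRL: ((z+3)*(2+z)) (not simplifiable)
  at RRLL: (z+3) (not simplifiable)
  at RRLR: (2+z) (not simplifiable)
  at RRR: (5+(z*2)) (not simplifiable)
  at RRRR: (z*2) (not simplifiable)
Result: no simplifiable subexpression found -> normal form.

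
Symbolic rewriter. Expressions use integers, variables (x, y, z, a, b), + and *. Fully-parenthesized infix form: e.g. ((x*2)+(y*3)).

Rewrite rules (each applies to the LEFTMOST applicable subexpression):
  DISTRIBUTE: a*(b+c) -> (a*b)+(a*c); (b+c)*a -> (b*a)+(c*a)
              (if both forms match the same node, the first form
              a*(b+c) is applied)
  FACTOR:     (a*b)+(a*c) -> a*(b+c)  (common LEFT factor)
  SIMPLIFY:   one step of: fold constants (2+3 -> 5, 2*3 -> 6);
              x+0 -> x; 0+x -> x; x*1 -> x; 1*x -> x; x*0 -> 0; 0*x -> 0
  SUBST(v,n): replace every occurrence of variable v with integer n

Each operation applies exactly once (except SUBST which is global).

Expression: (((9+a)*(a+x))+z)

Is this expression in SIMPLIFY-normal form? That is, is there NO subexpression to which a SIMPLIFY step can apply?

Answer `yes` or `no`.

Expression: (((9+a)*(a+x))+z)
Scanning for simplifiable subexpressions (pre-order)...
  at root: (((9+a)*(a+x))+z) (not simplifiable)
  at L: ((9+a)*(a+x)) (not simplifiable)
  at LL: (9+a) (not simplifiable)
  at LR: (a+x) (not simplifiable)
Result: no simplifiable subexpression found -> normal form.

Answer: yes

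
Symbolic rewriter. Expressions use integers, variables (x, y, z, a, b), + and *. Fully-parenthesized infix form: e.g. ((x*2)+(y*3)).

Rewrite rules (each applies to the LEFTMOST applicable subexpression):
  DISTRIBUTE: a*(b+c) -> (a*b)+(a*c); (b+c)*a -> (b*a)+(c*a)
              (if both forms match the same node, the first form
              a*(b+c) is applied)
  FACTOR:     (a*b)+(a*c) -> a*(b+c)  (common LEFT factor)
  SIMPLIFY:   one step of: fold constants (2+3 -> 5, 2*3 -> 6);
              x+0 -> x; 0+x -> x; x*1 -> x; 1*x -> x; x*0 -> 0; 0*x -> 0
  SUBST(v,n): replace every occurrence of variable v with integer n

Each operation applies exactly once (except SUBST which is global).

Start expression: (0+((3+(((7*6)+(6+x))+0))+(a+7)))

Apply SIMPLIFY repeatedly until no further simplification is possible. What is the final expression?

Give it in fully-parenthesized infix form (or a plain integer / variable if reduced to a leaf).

Start: (0+((3+(((7*6)+(6+x))+0))+(a+7)))
Step 1: at root: (0+((3+(((7*6)+(6+x))+0))+(a+7))) -> ((3+(((7*6)+(6+x))+0))+(a+7)); overall: (0+((3+(((7*6)+(6+x))+0))+(a+7))) -> ((3+(((7*6)+(6+x))+0))+(a+7))
Step 2: at LR: (((7*6)+(6+x))+0) -> ((7*6)+(6+x)); overall: ((3+(((7*6)+(6+x))+0))+(a+7)) -> ((3+((7*6)+(6+x)))+(a+7))
Step 3: at LRL: (7*6) -> 42; overall: ((3+((7*6)+(6+x)))+(a+7)) -> ((3+(42+(6+x)))+(a+7))
Fixed point: ((3+(42+(6+x)))+(a+7))

Answer: ((3+(42+(6+x)))+(a+7))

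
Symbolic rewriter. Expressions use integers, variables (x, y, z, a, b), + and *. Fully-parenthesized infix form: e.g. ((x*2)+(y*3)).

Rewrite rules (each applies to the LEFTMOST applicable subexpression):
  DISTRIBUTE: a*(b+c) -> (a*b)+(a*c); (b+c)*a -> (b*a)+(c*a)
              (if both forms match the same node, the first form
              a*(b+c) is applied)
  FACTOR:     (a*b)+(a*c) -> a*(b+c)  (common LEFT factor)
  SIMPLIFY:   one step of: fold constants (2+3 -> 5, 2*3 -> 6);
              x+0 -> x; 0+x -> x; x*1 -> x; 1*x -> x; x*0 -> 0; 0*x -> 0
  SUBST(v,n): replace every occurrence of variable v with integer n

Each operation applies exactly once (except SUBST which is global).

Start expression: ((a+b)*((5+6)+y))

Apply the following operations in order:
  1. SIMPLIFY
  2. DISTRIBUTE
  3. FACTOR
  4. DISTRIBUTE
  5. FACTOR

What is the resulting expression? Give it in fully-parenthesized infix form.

Start: ((a+b)*((5+6)+y))
Apply SIMPLIFY at RL (target: (5+6)): ((a+b)*((5+6)+y)) -> ((a+b)*(11+y))
Apply DISTRIBUTE at root (target: ((a+b)*(11+y))): ((a+b)*(11+y)) -> (((a+b)*11)+((a+b)*y))
Apply FACTOR at root (target: (((a+b)*11)+((a+b)*y))): (((a+b)*11)+((a+b)*y)) -> ((a+b)*(11+y))
Apply DISTRIBUTE at root (target: ((a+b)*(11+y))): ((a+b)*(11+y)) -> (((a+b)*11)+((a+b)*y))
Apply FACTOR at root (target: (((a+b)*11)+((a+b)*y))): (((a+b)*11)+((a+b)*y)) -> ((a+b)*(11+y))

Answer: ((a+b)*(11+y))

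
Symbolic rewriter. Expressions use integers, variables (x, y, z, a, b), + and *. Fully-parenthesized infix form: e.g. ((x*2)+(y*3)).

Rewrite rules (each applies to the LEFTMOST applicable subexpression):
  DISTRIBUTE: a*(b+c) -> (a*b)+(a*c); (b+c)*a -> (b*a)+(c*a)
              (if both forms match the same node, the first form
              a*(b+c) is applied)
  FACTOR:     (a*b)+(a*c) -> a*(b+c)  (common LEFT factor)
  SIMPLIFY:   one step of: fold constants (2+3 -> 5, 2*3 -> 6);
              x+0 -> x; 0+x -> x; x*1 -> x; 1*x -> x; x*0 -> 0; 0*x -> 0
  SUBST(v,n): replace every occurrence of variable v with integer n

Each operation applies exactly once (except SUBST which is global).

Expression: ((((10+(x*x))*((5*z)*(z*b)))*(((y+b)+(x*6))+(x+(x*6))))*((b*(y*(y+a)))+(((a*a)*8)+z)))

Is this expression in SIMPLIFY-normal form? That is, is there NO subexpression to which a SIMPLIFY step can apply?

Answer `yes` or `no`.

Expression: ((((10+(x*x))*((5*z)*(z*b)))*(((y+b)+(x*6))+(x+(x*6))))*((b*(y*(y+a)))+(((a*a)*8)+z)))
Scanning for simplifiable subexpressions (pre-order)...
  at root: ((((10+(x*x))*((5*z)*(z*b)))*(((y+b)+(x*6))+(x+(x*6))))*((b*(y*(y+a)))+(((a*a)*8)+z))) (not simplifiable)
  at L: (((10+(x*x))*((5*z)*(z*b)))*(((y+b)+(x*6))+(x+(x*6)))) (not simplifiable)
  at LL: ((10+(x*x))*((5*z)*(z*b))) (not simplifiable)
  at LLL: (10+(x*x)) (not simplifiable)
  at LLLR: (x*x) (not simplifiable)
  at LLR: ((5*z)*(z*b)) (not simplifiable)
  at LLRL: (5*z) (not simplifiable)
  at LLRR: (z*b) (not simplifiable)
  at LR: (((y+b)+(x*6))+(x+(x*6))) (not simplifiable)
  at LRL: ((y+b)+(x*6)) (not simplifiable)
  at LRLL: (y+b) (not simplifiable)
  at LRLR: (x*6) (not simplifiable)
  at LRR: (x+(x*6)) (not simplifiable)
  at LRRR: (x*6) (not simplifiable)
  at R: ((b*(y*(y+a)))+(((a*a)*8)+z)) (not simplifiable)
  at RL: (b*(y*(y+a))) (not simplifiable)
  at RLR: (y*(y+a)) (not simplifiable)
  at RLRR: (y+a) (not simplifiable)
  at RR: (((a*a)*8)+z) (not simplifiable)
  at RRL: ((a*a)*8) (not simplifiable)
  at RRLL: (a*a) (not simplifiable)
Result: no simplifiable subexpression found -> normal form.

Answer: yes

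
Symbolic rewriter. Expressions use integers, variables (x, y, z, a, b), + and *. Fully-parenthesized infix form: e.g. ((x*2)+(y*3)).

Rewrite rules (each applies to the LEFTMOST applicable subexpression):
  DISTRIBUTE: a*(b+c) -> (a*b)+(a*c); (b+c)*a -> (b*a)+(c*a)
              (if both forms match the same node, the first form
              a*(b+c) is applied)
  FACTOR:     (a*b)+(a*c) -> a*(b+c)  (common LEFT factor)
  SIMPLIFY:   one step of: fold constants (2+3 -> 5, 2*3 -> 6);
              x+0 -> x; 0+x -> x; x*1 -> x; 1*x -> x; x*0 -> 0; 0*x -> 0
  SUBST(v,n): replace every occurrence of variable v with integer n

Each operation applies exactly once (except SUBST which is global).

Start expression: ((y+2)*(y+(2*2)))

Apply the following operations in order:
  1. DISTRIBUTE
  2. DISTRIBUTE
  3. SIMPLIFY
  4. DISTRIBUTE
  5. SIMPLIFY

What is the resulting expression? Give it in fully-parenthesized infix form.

Answer: (((y*y)+(2*y))+((y*4)+8))

Derivation:
Start: ((y+2)*(y+(2*2)))
Apply DISTRIBUTE at root (target: ((y+2)*(y+(2*2)))): ((y+2)*(y+(2*2))) -> (((y+2)*y)+((y+2)*(2*2)))
Apply DISTRIBUTE at L (target: ((y+2)*y)): (((y+2)*y)+((y+2)*(2*2))) -> (((y*y)+(2*y))+((y+2)*(2*2)))
Apply SIMPLIFY at RR (target: (2*2)): (((y*y)+(2*y))+((y+2)*(2*2))) -> (((y*y)+(2*y))+((y+2)*4))
Apply DISTRIBUTE at R (target: ((y+2)*4)): (((y*y)+(2*y))+((y+2)*4)) -> (((y*y)+(2*y))+((y*4)+(2*4)))
Apply SIMPLIFY at RR (target: (2*4)): (((y*y)+(2*y))+((y*4)+(2*4))) -> (((y*y)+(2*y))+((y*4)+8))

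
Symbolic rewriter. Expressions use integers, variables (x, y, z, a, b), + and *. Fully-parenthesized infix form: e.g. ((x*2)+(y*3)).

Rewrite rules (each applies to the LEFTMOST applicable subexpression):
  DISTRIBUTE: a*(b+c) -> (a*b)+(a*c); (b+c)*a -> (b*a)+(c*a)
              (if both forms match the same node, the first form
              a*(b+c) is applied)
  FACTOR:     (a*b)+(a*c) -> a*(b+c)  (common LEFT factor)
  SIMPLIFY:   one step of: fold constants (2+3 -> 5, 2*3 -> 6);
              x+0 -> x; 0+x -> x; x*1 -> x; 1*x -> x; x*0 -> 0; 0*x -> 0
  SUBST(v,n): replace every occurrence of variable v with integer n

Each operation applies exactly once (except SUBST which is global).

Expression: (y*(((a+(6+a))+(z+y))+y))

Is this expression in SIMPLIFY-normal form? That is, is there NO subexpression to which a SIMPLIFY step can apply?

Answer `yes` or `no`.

Expression: (y*(((a+(6+a))+(z+y))+y))
Scanning for simplifiable subexpressions (pre-order)...
  at root: (y*(((a+(6+a))+(z+y))+y)) (not simplifiable)
  at R: (((a+(6+a))+(z+y))+y) (not simplifiable)
  at RL: ((a+(6+a))+(z+y)) (not simplifiable)
  at RLL: (a+(6+a)) (not simplifiable)
  at RLLR: (6+a) (not simplifiable)
  at RLR: (z+y) (not simplifiable)
Result: no simplifiable subexpression found -> normal form.

Answer: yes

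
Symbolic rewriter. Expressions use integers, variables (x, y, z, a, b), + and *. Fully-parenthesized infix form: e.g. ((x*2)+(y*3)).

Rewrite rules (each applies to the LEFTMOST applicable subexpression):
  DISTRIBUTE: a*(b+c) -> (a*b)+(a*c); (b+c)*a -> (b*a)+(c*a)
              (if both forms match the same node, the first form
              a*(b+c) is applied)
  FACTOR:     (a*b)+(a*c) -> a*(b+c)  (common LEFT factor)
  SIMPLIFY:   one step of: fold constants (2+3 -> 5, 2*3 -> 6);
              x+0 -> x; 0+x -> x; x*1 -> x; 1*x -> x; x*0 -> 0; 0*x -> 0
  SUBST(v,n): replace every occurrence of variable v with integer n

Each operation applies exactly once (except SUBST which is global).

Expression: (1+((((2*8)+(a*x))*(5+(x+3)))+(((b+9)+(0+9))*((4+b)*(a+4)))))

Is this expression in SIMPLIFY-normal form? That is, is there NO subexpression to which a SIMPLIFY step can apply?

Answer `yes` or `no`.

Answer: no

Derivation:
Expression: (1+((((2*8)+(a*x))*(5+(x+3)))+(((b+9)+(0+9))*((4+b)*(a+4)))))
Scanning for simplifiable subexpressions (pre-order)...
  at root: (1+((((2*8)+(a*x))*(5+(x+3)))+(((b+9)+(0+9))*((4+b)*(a+4))))) (not simplifiable)
  at R: ((((2*8)+(a*x))*(5+(x+3)))+(((b+9)+(0+9))*((4+b)*(a+4)))) (not simplifiable)
  at RL: (((2*8)+(a*x))*(5+(x+3))) (not simplifiable)
  at RLL: ((2*8)+(a*x)) (not simplifiable)
  at RLLL: (2*8) (SIMPLIFIABLE)
  at RLLR: (a*x) (not simplifiable)
  at RLR: (5+(x+3)) (not simplifiable)
  at RLRR: (x+3) (not simplifiable)
  at RR: (((b+9)+(0+9))*((4+b)*(a+4))) (not simplifiable)
  at RRL: ((b+9)+(0+9)) (not simplifiable)
  at RRLL: (b+9) (not simplifiable)
  at RRLR: (0+9) (SIMPLIFIABLE)
  at RRR: ((4+b)*(a+4)) (not simplifiable)
  at RRRL: (4+b) (not simplifiable)
  at RRRR: (a+4) (not simplifiable)
Found simplifiable subexpr at path RLLL: (2*8)
One SIMPLIFY step would give: (1+(((16+(a*x))*(5+(x+3)))+(((b+9)+(0+9))*((4+b)*(a+4)))))
-> NOT in normal form.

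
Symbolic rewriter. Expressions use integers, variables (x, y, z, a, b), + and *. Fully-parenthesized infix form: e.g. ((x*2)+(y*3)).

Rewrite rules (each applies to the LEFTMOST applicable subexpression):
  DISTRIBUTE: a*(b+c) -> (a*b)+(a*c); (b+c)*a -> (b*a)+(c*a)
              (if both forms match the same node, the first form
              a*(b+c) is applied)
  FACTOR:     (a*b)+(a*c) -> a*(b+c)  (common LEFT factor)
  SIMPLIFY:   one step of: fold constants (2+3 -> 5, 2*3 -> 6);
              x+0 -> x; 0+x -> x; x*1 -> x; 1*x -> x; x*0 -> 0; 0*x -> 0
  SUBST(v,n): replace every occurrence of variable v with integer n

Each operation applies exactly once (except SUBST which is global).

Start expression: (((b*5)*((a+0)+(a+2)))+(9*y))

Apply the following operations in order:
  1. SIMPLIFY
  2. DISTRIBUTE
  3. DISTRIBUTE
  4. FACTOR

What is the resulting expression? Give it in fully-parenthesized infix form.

Start: (((b*5)*((a+0)+(a+2)))+(9*y))
Apply SIMPLIFY at LRL (target: (a+0)): (((b*5)*((a+0)+(a+2)))+(9*y)) -> (((b*5)*(a+(a+2)))+(9*y))
Apply DISTRIBUTE at L (target: ((b*5)*(a+(a+2)))): (((b*5)*(a+(a+2)))+(9*y)) -> ((((b*5)*a)+((b*5)*(a+2)))+(9*y))
Apply DISTRIBUTE at LR (target: ((b*5)*(a+2))): ((((b*5)*a)+((b*5)*(a+2)))+(9*y)) -> ((((b*5)*a)+(((b*5)*a)+((b*5)*2)))+(9*y))
Apply FACTOR at LR (target: (((b*5)*a)+((b*5)*2))): ((((b*5)*a)+(((b*5)*a)+((b*5)*2)))+(9*y)) -> ((((b*5)*a)+((b*5)*(a+2)))+(9*y))

Answer: ((((b*5)*a)+((b*5)*(a+2)))+(9*y))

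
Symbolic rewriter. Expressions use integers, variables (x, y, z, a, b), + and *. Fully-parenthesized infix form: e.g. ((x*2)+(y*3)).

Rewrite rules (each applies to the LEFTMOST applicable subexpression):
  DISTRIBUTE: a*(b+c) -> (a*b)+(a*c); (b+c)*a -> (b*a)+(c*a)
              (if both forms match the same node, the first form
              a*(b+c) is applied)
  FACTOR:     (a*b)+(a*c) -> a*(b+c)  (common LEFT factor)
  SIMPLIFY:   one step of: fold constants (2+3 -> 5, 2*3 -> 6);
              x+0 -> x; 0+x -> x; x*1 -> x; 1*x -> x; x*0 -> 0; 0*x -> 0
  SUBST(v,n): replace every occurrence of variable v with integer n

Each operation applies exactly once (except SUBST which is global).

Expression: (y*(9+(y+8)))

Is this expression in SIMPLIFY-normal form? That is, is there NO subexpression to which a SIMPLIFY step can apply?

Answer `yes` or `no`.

Answer: yes

Derivation:
Expression: (y*(9+(y+8)))
Scanning for simplifiable subexpressions (pre-order)...
  at root: (y*(9+(y+8))) (not simplifiable)
  at R: (9+(y+8)) (not simplifiable)
  at RR: (y+8) (not simplifiable)
Result: no simplifiable subexpression found -> normal form.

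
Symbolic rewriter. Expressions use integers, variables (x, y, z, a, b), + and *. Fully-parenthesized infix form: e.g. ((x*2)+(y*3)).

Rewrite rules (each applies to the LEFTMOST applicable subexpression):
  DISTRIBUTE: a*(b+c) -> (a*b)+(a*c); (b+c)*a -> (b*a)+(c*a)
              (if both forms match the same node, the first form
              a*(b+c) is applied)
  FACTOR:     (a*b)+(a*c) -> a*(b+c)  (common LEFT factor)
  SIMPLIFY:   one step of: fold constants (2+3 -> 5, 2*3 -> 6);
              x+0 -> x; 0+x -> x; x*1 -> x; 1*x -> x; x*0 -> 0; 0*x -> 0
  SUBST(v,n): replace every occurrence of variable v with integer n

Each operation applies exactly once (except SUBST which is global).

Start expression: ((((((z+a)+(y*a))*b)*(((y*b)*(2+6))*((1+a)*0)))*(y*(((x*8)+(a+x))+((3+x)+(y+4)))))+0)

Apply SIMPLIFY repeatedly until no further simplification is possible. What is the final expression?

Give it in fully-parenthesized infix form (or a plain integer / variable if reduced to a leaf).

Start: ((((((z+a)+(y*a))*b)*(((y*b)*(2+6))*((1+a)*0)))*(y*(((x*8)+(a+x))+((3+x)+(y+4)))))+0)
Step 1: at root: ((((((z+a)+(y*a))*b)*(((y*b)*(2+6))*((1+a)*0)))*(y*(((x*8)+(a+x))+((3+x)+(y+4)))))+0) -> (((((z+a)+(y*a))*b)*(((y*b)*(2+6))*((1+a)*0)))*(y*(((x*8)+(a+x))+((3+x)+(y+4))))); overall: ((((((z+a)+(y*a))*b)*(((y*b)*(2+6))*((1+a)*0)))*(y*(((x*8)+(a+x))+((3+x)+(y+4)))))+0) -> (((((z+a)+(y*a))*b)*(((y*b)*(2+6))*((1+a)*0)))*(y*(((x*8)+(a+x))+((3+x)+(y+4)))))
Step 2: at LRLR: (2+6) -> 8; overall: (((((z+a)+(y*a))*b)*(((y*b)*(2+6))*((1+a)*0)))*(y*(((x*8)+(a+x))+((3+x)+(y+4))))) -> (((((z+a)+(y*a))*b)*(((y*b)*8)*((1+a)*0)))*(y*(((x*8)+(a+x))+((3+x)+(y+4)))))
Step 3: at LRR: ((1+a)*0) -> 0; overall: (((((z+a)+(y*a))*b)*(((y*b)*8)*((1+a)*0)))*(y*(((x*8)+(a+x))+((3+x)+(y+4))))) -> (((((z+a)+(y*a))*b)*(((y*b)*8)*0))*(y*(((x*8)+(a+x))+((3+x)+(y+4)))))
Step 4: at LR: (((y*b)*8)*0) -> 0; overall: (((((z+a)+(y*a))*b)*(((y*b)*8)*0))*(y*(((x*8)+(a+x))+((3+x)+(y+4))))) -> (((((z+a)+(y*a))*b)*0)*(y*(((x*8)+(a+x))+((3+x)+(y+4)))))
Step 5: at L: ((((z+a)+(y*a))*b)*0) -> 0; overall: (((((z+a)+(y*a))*b)*0)*(y*(((x*8)+(a+x))+((3+x)+(y+4))))) -> (0*(y*(((x*8)+(a+x))+((3+x)+(y+4)))))
Step 6: at root: (0*(y*(((x*8)+(a+x))+((3+x)+(y+4))))) -> 0; overall: (0*(y*(((x*8)+(a+x))+((3+x)+(y+4))))) -> 0
Fixed point: 0

Answer: 0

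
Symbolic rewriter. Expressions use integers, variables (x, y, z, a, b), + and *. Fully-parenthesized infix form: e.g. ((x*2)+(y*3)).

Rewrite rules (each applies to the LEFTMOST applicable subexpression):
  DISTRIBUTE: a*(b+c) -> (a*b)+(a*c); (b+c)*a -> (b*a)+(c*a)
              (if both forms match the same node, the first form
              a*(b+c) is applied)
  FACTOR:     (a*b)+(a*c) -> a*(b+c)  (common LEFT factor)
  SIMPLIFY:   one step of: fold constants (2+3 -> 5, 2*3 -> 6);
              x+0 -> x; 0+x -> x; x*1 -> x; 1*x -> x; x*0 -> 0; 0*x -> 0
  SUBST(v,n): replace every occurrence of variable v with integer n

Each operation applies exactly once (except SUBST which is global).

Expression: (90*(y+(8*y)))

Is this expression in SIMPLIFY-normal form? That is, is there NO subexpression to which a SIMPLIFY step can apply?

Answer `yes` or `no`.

Expression: (90*(y+(8*y)))
Scanning for simplifiable subexpressions (pre-order)...
  at root: (90*(y+(8*y))) (not simplifiable)
  at R: (y+(8*y)) (not simplifiable)
  at RR: (8*y) (not simplifiable)
Result: no simplifiable subexpression found -> normal form.

Answer: yes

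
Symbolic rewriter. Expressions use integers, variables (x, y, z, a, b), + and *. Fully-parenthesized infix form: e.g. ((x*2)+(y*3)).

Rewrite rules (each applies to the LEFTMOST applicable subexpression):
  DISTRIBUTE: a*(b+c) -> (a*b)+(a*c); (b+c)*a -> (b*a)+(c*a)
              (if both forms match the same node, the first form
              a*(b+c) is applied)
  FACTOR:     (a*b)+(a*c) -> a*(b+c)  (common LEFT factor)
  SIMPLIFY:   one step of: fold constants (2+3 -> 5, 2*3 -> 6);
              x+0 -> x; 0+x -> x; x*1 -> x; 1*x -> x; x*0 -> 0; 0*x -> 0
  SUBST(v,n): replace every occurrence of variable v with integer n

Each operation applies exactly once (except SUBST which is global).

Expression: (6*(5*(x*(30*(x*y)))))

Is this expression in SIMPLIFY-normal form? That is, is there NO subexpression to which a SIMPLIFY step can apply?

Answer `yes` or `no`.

Expression: (6*(5*(x*(30*(x*y)))))
Scanning for simplifiable subexpressions (pre-order)...
  at root: (6*(5*(x*(30*(x*y))))) (not simplifiable)
  at R: (5*(x*(30*(x*y)))) (not simplifiable)
  at RR: (x*(30*(x*y))) (not simplifiable)
  at RRR: (30*(x*y)) (not simplifiable)
  at RRRR: (x*y) (not simplifiable)
Result: no simplifiable subexpression found -> normal form.

Answer: yes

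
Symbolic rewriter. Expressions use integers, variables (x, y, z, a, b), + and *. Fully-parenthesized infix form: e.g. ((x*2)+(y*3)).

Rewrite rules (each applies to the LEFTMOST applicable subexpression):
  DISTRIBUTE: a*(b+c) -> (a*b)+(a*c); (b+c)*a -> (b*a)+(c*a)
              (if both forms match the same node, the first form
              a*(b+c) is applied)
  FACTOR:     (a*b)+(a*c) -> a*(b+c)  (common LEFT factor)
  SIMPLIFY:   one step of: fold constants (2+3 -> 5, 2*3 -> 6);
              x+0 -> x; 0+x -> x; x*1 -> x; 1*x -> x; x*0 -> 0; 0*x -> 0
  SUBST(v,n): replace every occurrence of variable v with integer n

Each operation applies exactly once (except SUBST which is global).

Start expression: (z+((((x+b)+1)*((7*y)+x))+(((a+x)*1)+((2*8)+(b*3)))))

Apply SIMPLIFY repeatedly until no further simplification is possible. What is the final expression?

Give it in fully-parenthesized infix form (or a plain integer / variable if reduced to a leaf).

Start: (z+((((x+b)+1)*((7*y)+x))+(((a+x)*1)+((2*8)+(b*3)))))
Step 1: at RRL: ((a+x)*1) -> (a+x); overall: (z+((((x+b)+1)*((7*y)+x))+(((a+x)*1)+((2*8)+(b*3))))) -> (z+((((x+b)+1)*((7*y)+x))+((a+x)+((2*8)+(b*3)))))
Step 2: at RRRL: (2*8) -> 16; overall: (z+((((x+b)+1)*((7*y)+x))+((a+x)+((2*8)+(b*3))))) -> (z+((((x+b)+1)*((7*y)+x))+((a+x)+(16+(b*3)))))
Fixed point: (z+((((x+b)+1)*((7*y)+x))+((a+x)+(16+(b*3)))))

Answer: (z+((((x+b)+1)*((7*y)+x))+((a+x)+(16+(b*3)))))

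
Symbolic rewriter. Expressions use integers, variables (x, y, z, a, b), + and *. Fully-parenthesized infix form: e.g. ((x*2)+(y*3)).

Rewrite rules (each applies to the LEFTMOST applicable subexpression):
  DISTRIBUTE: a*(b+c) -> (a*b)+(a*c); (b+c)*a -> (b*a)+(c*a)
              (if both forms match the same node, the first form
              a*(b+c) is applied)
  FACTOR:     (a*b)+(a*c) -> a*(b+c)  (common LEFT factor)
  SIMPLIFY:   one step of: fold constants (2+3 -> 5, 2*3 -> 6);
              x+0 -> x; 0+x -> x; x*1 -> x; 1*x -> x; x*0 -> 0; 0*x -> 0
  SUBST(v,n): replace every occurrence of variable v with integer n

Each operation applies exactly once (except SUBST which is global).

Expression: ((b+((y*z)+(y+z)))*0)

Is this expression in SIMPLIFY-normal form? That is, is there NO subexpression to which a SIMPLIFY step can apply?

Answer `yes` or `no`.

Answer: no

Derivation:
Expression: ((b+((y*z)+(y+z)))*0)
Scanning for simplifiable subexpressions (pre-order)...
  at root: ((b+((y*z)+(y+z)))*0) (SIMPLIFIABLE)
  at L: (b+((y*z)+(y+z))) (not simplifiable)
  at LR: ((y*z)+(y+z)) (not simplifiable)
  at LRL: (y*z) (not simplifiable)
  at LRR: (y+z) (not simplifiable)
Found simplifiable subexpr at path root: ((b+((y*z)+(y+z)))*0)
One SIMPLIFY step would give: 0
-> NOT in normal form.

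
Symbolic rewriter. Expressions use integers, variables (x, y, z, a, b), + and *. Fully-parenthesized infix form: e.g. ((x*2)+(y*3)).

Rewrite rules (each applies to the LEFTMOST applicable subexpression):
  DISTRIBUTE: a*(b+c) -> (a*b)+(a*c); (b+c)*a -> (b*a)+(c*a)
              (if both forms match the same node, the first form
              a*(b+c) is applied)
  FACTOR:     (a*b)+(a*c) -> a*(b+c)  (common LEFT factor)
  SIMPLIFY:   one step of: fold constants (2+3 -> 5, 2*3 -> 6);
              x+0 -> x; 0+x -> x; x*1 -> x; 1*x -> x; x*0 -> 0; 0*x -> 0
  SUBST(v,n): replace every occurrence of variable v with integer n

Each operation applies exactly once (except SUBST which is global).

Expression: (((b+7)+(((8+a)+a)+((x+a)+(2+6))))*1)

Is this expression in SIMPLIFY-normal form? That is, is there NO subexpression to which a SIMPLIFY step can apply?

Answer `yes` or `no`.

Expression: (((b+7)+(((8+a)+a)+((x+a)+(2+6))))*1)
Scanning for simplifiable subexpressions (pre-order)...
  at root: (((b+7)+(((8+a)+a)+((x+a)+(2+6))))*1) (SIMPLIFIABLE)
  at L: ((b+7)+(((8+a)+a)+((x+a)+(2+6)))) (not simplifiable)
  at LL: (b+7) (not simplifiable)
  at LR: (((8+a)+a)+((x+a)+(2+6))) (not simplifiable)
  at LRL: ((8+a)+a) (not simplifiable)
  at LRLL: (8+a) (not simplifiable)
  at LRR: ((x+a)+(2+6)) (not simplifiable)
  at LRRL: (x+a) (not simplifiable)
  at LRRR: (2+6) (SIMPLIFIABLE)
Found simplifiable subexpr at path root: (((b+7)+(((8+a)+a)+((x+a)+(2+6))))*1)
One SIMPLIFY step would give: ((b+7)+(((8+a)+a)+((x+a)+(2+6))))
-> NOT in normal form.

Answer: no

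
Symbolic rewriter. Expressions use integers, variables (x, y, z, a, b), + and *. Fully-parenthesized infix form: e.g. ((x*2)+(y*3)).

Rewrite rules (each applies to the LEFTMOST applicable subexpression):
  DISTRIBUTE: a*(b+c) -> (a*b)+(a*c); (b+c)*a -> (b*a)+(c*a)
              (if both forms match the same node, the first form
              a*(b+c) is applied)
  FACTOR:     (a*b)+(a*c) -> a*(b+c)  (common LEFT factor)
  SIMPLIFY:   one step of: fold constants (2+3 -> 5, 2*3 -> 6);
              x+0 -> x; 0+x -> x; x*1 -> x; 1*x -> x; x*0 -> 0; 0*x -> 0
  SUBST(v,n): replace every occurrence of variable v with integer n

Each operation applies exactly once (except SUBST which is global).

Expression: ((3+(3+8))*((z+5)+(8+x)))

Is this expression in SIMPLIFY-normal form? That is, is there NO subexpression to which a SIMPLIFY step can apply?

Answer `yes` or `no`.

Expression: ((3+(3+8))*((z+5)+(8+x)))
Scanning for simplifiable subexpressions (pre-order)...
  at root: ((3+(3+8))*((z+5)+(8+x))) (not simplifiable)
  at L: (3+(3+8)) (not simplifiable)
  at LR: (3+8) (SIMPLIFIABLE)
  at R: ((z+5)+(8+x)) (not simplifiable)
  at RL: (z+5) (not simplifiable)
  at RR: (8+x) (not simplifiable)
Found simplifiable subexpr at path LR: (3+8)
One SIMPLIFY step would give: ((3+11)*((z+5)+(8+x)))
-> NOT in normal form.

Answer: no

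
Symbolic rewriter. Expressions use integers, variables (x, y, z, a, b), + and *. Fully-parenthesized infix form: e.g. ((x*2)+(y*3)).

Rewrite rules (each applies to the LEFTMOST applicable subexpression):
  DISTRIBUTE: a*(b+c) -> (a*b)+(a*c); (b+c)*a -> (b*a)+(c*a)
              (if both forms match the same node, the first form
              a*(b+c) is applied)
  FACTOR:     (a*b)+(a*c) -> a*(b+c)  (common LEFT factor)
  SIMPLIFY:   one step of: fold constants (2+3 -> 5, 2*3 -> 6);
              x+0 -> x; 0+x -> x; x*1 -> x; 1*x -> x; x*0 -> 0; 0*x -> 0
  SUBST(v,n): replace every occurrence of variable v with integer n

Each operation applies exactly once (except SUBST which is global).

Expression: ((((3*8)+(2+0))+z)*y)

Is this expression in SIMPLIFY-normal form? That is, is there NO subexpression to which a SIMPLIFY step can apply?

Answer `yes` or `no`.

Expression: ((((3*8)+(2+0))+z)*y)
Scanning for simplifiable subexpressions (pre-order)...
  at root: ((((3*8)+(2+0))+z)*y) (not simplifiable)
  at L: (((3*8)+(2+0))+z) (not simplifiable)
  at LL: ((3*8)+(2+0)) (not simplifiable)
  at LLL: (3*8) (SIMPLIFIABLE)
  at LLR: (2+0) (SIMPLIFIABLE)
Found simplifiable subexpr at path LLL: (3*8)
One SIMPLIFY step would give: (((24+(2+0))+z)*y)
-> NOT in normal form.

Answer: no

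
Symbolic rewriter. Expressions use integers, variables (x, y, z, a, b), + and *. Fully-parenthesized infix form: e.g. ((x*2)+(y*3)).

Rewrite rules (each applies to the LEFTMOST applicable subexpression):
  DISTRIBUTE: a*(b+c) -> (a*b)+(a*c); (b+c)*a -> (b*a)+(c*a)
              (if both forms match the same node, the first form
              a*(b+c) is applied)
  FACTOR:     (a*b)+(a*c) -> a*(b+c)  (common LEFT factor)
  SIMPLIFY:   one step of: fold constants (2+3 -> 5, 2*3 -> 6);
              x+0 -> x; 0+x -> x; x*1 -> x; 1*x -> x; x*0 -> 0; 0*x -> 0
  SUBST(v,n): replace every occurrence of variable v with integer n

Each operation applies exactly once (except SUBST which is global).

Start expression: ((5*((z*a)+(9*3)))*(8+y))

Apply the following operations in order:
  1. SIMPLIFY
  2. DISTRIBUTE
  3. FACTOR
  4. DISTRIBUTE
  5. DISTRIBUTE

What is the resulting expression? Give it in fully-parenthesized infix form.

Start: ((5*((z*a)+(9*3)))*(8+y))
Apply SIMPLIFY at LRR (target: (9*3)): ((5*((z*a)+(9*3)))*(8+y)) -> ((5*((z*a)+27))*(8+y))
Apply DISTRIBUTE at root (target: ((5*((z*a)+27))*(8+y))): ((5*((z*a)+27))*(8+y)) -> (((5*((z*a)+27))*8)+((5*((z*a)+27))*y))
Apply FACTOR at root (target: (((5*((z*a)+27))*8)+((5*((z*a)+27))*y))): (((5*((z*a)+27))*8)+((5*((z*a)+27))*y)) -> ((5*((z*a)+27))*(8+y))
Apply DISTRIBUTE at root (target: ((5*((z*a)+27))*(8+y))): ((5*((z*a)+27))*(8+y)) -> (((5*((z*a)+27))*8)+((5*((z*a)+27))*y))
Apply DISTRIBUTE at LL (target: (5*((z*a)+27))): (((5*((z*a)+27))*8)+((5*((z*a)+27))*y)) -> ((((5*(z*a))+(5*27))*8)+((5*((z*a)+27))*y))

Answer: ((((5*(z*a))+(5*27))*8)+((5*((z*a)+27))*y))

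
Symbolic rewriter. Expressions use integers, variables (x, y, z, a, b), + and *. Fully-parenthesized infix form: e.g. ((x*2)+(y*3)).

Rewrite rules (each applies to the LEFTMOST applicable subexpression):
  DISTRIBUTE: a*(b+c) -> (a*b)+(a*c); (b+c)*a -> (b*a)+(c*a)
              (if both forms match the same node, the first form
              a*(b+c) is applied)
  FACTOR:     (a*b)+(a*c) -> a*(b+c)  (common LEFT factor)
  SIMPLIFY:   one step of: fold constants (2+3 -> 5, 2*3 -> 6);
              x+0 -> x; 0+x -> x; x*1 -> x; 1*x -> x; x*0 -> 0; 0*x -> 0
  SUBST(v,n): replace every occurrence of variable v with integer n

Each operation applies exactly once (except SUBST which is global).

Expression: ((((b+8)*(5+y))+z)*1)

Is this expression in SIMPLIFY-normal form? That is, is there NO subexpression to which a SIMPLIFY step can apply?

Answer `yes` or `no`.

Expression: ((((b+8)*(5+y))+z)*1)
Scanning for simplifiable subexpressions (pre-order)...
  at root: ((((b+8)*(5+y))+z)*1) (SIMPLIFIABLE)
  at L: (((b+8)*(5+y))+z) (not simplifiable)
  at LL: ((b+8)*(5+y)) (not simplifiable)
  at LLL: (b+8) (not simplifiable)
  at LLR: (5+y) (not simplifiable)
Found simplifiable subexpr at path root: ((((b+8)*(5+y))+z)*1)
One SIMPLIFY step would give: (((b+8)*(5+y))+z)
-> NOT in normal form.

Answer: no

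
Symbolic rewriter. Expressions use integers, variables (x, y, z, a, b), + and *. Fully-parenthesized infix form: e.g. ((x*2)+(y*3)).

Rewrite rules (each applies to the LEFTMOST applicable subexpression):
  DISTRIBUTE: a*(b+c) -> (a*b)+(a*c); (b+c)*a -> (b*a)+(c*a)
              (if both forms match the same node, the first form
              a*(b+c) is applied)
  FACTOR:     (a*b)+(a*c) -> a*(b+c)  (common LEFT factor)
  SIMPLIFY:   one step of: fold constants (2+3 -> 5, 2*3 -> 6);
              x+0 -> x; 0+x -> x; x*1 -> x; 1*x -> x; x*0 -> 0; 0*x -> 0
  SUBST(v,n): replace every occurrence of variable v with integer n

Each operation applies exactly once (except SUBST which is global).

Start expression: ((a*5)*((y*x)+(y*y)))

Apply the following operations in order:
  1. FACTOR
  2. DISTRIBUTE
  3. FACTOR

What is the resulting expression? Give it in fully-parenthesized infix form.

Answer: ((a*5)*(y*(x+y)))

Derivation:
Start: ((a*5)*((y*x)+(y*y)))
Apply FACTOR at R (target: ((y*x)+(y*y))): ((a*5)*((y*x)+(y*y))) -> ((a*5)*(y*(x+y)))
Apply DISTRIBUTE at R (target: (y*(x+y))): ((a*5)*(y*(x+y))) -> ((a*5)*((y*x)+(y*y)))
Apply FACTOR at R (target: ((y*x)+(y*y))): ((a*5)*((y*x)+(y*y))) -> ((a*5)*(y*(x+y)))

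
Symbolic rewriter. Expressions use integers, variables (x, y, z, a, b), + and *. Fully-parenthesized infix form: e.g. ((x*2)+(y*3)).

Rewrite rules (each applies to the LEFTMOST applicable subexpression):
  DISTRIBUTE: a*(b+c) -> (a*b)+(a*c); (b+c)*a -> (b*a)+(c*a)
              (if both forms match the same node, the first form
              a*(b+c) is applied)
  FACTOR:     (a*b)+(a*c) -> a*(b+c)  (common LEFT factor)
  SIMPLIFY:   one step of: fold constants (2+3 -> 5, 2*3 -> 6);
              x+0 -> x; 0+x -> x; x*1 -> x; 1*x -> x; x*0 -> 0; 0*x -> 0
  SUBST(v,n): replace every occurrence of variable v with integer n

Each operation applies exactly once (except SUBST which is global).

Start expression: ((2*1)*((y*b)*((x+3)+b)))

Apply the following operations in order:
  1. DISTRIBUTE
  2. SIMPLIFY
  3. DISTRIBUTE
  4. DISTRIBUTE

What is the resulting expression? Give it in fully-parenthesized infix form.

Start: ((2*1)*((y*b)*((x+3)+b)))
Apply DISTRIBUTE at R (target: ((y*b)*((x+3)+b))): ((2*1)*((y*b)*((x+3)+b))) -> ((2*1)*(((y*b)*(x+3))+((y*b)*b)))
Apply SIMPLIFY at L (target: (2*1)): ((2*1)*(((y*b)*(x+3))+((y*b)*b))) -> (2*(((y*b)*(x+3))+((y*b)*b)))
Apply DISTRIBUTE at root (target: (2*(((y*b)*(x+3))+((y*b)*b)))): (2*(((y*b)*(x+3))+((y*b)*b))) -> ((2*((y*b)*(x+3)))+(2*((y*b)*b)))
Apply DISTRIBUTE at LR (target: ((y*b)*(x+3))): ((2*((y*b)*(x+3)))+(2*((y*b)*b))) -> ((2*(((y*b)*x)+((y*b)*3)))+(2*((y*b)*b)))

Answer: ((2*(((y*b)*x)+((y*b)*3)))+(2*((y*b)*b)))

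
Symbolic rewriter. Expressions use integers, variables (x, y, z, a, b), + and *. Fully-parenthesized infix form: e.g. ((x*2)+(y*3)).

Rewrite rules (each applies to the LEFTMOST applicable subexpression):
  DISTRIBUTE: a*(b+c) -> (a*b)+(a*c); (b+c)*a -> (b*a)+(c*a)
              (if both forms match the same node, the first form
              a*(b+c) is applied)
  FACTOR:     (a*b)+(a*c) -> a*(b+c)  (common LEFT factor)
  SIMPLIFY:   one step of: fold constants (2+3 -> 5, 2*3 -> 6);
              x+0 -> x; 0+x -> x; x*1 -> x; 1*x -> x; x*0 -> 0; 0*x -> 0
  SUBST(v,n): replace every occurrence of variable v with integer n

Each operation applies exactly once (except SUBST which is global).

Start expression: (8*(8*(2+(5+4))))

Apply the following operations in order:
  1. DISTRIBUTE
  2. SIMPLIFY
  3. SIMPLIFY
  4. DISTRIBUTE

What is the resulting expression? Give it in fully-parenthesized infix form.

Answer: ((8*16)+(8*(8*9)))

Derivation:
Start: (8*(8*(2+(5+4))))
Apply DISTRIBUTE at R (target: (8*(2+(5+4)))): (8*(8*(2+(5+4)))) -> (8*((8*2)+(8*(5+4))))
Apply SIMPLIFY at RL (target: (8*2)): (8*((8*2)+(8*(5+4)))) -> (8*(16+(8*(5+4))))
Apply SIMPLIFY at RRR (target: (5+4)): (8*(16+(8*(5+4)))) -> (8*(16+(8*9)))
Apply DISTRIBUTE at root (target: (8*(16+(8*9)))): (8*(16+(8*9))) -> ((8*16)+(8*(8*9)))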